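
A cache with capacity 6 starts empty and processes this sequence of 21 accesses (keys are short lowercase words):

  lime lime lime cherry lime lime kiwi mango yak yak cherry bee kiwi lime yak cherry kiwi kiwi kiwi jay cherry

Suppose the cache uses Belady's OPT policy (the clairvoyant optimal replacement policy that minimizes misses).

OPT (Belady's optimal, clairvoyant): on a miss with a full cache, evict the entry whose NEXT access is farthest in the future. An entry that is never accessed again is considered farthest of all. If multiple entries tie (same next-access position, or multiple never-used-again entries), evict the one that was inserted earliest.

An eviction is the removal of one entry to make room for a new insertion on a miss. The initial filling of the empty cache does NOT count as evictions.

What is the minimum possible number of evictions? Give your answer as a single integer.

Answer: 1

Derivation:
OPT (Belady) simulation (capacity=6):
  1. access lime: MISS. Cache: [lime]
  2. access lime: HIT. Next use of lime: step 3. Cache: [lime]
  3. access lime: HIT. Next use of lime: step 5. Cache: [lime]
  4. access cherry: MISS. Cache: [lime cherry]
  5. access lime: HIT. Next use of lime: step 6. Cache: [lime cherry]
  6. access lime: HIT. Next use of lime: step 14. Cache: [lime cherry]
  7. access kiwi: MISS. Cache: [lime cherry kiwi]
  8. access mango: MISS. Cache: [lime cherry kiwi mango]
  9. access yak: MISS. Cache: [lime cherry kiwi mango yak]
  10. access yak: HIT. Next use of yak: step 15. Cache: [lime cherry kiwi mango yak]
  11. access cherry: HIT. Next use of cherry: step 16. Cache: [lime cherry kiwi mango yak]
  12. access bee: MISS. Cache: [lime cherry kiwi mango yak bee]
  13. access kiwi: HIT. Next use of kiwi: step 17. Cache: [lime cherry kiwi mango yak bee]
  14. access lime: HIT. Next use of lime: never. Cache: [lime cherry kiwi mango yak bee]
  15. access yak: HIT. Next use of yak: never. Cache: [lime cherry kiwi mango yak bee]
  16. access cherry: HIT. Next use of cherry: step 21. Cache: [lime cherry kiwi mango yak bee]
  17. access kiwi: HIT. Next use of kiwi: step 18. Cache: [lime cherry kiwi mango yak bee]
  18. access kiwi: HIT. Next use of kiwi: step 19. Cache: [lime cherry kiwi mango yak bee]
  19. access kiwi: HIT. Next use of kiwi: never. Cache: [lime cherry kiwi mango yak bee]
  20. access jay: MISS, evict lime (next use: never). Cache: [cherry kiwi mango yak bee jay]
  21. access cherry: HIT. Next use of cherry: never. Cache: [cherry kiwi mango yak bee jay]
Total: 14 hits, 7 misses, 1 evictions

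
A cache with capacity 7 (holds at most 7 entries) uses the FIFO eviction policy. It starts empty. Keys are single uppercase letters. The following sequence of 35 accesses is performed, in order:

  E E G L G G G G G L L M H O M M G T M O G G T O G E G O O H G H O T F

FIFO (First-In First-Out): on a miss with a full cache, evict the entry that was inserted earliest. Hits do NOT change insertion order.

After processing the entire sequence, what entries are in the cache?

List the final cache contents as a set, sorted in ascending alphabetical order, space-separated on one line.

Answer: F G H L M O T

Derivation:
FIFO simulation (capacity=7):
  1. access E: MISS. Cache (old->new): [E]
  2. access E: HIT. Cache (old->new): [E]
  3. access G: MISS. Cache (old->new): [E G]
  4. access L: MISS. Cache (old->new): [E G L]
  5. access G: HIT. Cache (old->new): [E G L]
  6. access G: HIT. Cache (old->new): [E G L]
  7. access G: HIT. Cache (old->new): [E G L]
  8. access G: HIT. Cache (old->new): [E G L]
  9. access G: HIT. Cache (old->new): [E G L]
  10. access L: HIT. Cache (old->new): [E G L]
  11. access L: HIT. Cache (old->new): [E G L]
  12. access M: MISS. Cache (old->new): [E G L M]
  13. access H: MISS. Cache (old->new): [E G L M H]
  14. access O: MISS. Cache (old->new): [E G L M H O]
  15. access M: HIT. Cache (old->new): [E G L M H O]
  16. access M: HIT. Cache (old->new): [E G L M H O]
  17. access G: HIT. Cache (old->new): [E G L M H O]
  18. access T: MISS. Cache (old->new): [E G L M H O T]
  19. access M: HIT. Cache (old->new): [E G L M H O T]
  20. access O: HIT. Cache (old->new): [E G L M H O T]
  21. access G: HIT. Cache (old->new): [E G L M H O T]
  22. access G: HIT. Cache (old->new): [E G L M H O T]
  23. access T: HIT. Cache (old->new): [E G L M H O T]
  24. access O: HIT. Cache (old->new): [E G L M H O T]
  25. access G: HIT. Cache (old->new): [E G L M H O T]
  26. access E: HIT. Cache (old->new): [E G L M H O T]
  27. access G: HIT. Cache (old->new): [E G L M H O T]
  28. access O: HIT. Cache (old->new): [E G L M H O T]
  29. access O: HIT. Cache (old->new): [E G L M H O T]
  30. access H: HIT. Cache (old->new): [E G L M H O T]
  31. access G: HIT. Cache (old->new): [E G L M H O T]
  32. access H: HIT. Cache (old->new): [E G L M H O T]
  33. access O: HIT. Cache (old->new): [E G L M H O T]
  34. access T: HIT. Cache (old->new): [E G L M H O T]
  35. access F: MISS, evict E. Cache (old->new): [G L M H O T F]
Total: 27 hits, 8 misses, 1 evictions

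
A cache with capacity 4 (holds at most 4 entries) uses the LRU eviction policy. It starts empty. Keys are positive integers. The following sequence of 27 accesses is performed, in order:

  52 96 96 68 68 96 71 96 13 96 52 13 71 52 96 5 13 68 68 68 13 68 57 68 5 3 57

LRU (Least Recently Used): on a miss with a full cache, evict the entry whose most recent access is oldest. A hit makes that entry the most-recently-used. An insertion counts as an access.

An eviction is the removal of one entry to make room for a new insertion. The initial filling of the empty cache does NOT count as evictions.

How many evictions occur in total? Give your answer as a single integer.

LRU simulation (capacity=4):
  1. access 52: MISS. Cache (LRU->MRU): [52]
  2. access 96: MISS. Cache (LRU->MRU): [52 96]
  3. access 96: HIT. Cache (LRU->MRU): [52 96]
  4. access 68: MISS. Cache (LRU->MRU): [52 96 68]
  5. access 68: HIT. Cache (LRU->MRU): [52 96 68]
  6. access 96: HIT. Cache (LRU->MRU): [52 68 96]
  7. access 71: MISS. Cache (LRU->MRU): [52 68 96 71]
  8. access 96: HIT. Cache (LRU->MRU): [52 68 71 96]
  9. access 13: MISS, evict 52. Cache (LRU->MRU): [68 71 96 13]
  10. access 96: HIT. Cache (LRU->MRU): [68 71 13 96]
  11. access 52: MISS, evict 68. Cache (LRU->MRU): [71 13 96 52]
  12. access 13: HIT. Cache (LRU->MRU): [71 96 52 13]
  13. access 71: HIT. Cache (LRU->MRU): [96 52 13 71]
  14. access 52: HIT. Cache (LRU->MRU): [96 13 71 52]
  15. access 96: HIT. Cache (LRU->MRU): [13 71 52 96]
  16. access 5: MISS, evict 13. Cache (LRU->MRU): [71 52 96 5]
  17. access 13: MISS, evict 71. Cache (LRU->MRU): [52 96 5 13]
  18. access 68: MISS, evict 52. Cache (LRU->MRU): [96 5 13 68]
  19. access 68: HIT. Cache (LRU->MRU): [96 5 13 68]
  20. access 68: HIT. Cache (LRU->MRU): [96 5 13 68]
  21. access 13: HIT. Cache (LRU->MRU): [96 5 68 13]
  22. access 68: HIT. Cache (LRU->MRU): [96 5 13 68]
  23. access 57: MISS, evict 96. Cache (LRU->MRU): [5 13 68 57]
  24. access 68: HIT. Cache (LRU->MRU): [5 13 57 68]
  25. access 5: HIT. Cache (LRU->MRU): [13 57 68 5]
  26. access 3: MISS, evict 13. Cache (LRU->MRU): [57 68 5 3]
  27. access 57: HIT. Cache (LRU->MRU): [68 5 3 57]
Total: 16 hits, 11 misses, 7 evictions

Answer: 7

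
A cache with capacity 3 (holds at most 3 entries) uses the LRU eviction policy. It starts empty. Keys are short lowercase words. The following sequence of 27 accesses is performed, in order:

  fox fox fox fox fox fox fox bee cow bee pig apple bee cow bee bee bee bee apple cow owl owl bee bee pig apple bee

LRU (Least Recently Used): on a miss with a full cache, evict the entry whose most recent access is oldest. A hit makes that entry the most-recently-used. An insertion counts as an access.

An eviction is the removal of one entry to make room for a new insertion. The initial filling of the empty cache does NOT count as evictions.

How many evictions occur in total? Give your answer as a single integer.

LRU simulation (capacity=3):
  1. access fox: MISS. Cache (LRU->MRU): [fox]
  2. access fox: HIT. Cache (LRU->MRU): [fox]
  3. access fox: HIT. Cache (LRU->MRU): [fox]
  4. access fox: HIT. Cache (LRU->MRU): [fox]
  5. access fox: HIT. Cache (LRU->MRU): [fox]
  6. access fox: HIT. Cache (LRU->MRU): [fox]
  7. access fox: HIT. Cache (LRU->MRU): [fox]
  8. access bee: MISS. Cache (LRU->MRU): [fox bee]
  9. access cow: MISS. Cache (LRU->MRU): [fox bee cow]
  10. access bee: HIT. Cache (LRU->MRU): [fox cow bee]
  11. access pig: MISS, evict fox. Cache (LRU->MRU): [cow bee pig]
  12. access apple: MISS, evict cow. Cache (LRU->MRU): [bee pig apple]
  13. access bee: HIT. Cache (LRU->MRU): [pig apple bee]
  14. access cow: MISS, evict pig. Cache (LRU->MRU): [apple bee cow]
  15. access bee: HIT. Cache (LRU->MRU): [apple cow bee]
  16. access bee: HIT. Cache (LRU->MRU): [apple cow bee]
  17. access bee: HIT. Cache (LRU->MRU): [apple cow bee]
  18. access bee: HIT. Cache (LRU->MRU): [apple cow bee]
  19. access apple: HIT. Cache (LRU->MRU): [cow bee apple]
  20. access cow: HIT. Cache (LRU->MRU): [bee apple cow]
  21. access owl: MISS, evict bee. Cache (LRU->MRU): [apple cow owl]
  22. access owl: HIT. Cache (LRU->MRU): [apple cow owl]
  23. access bee: MISS, evict apple. Cache (LRU->MRU): [cow owl bee]
  24. access bee: HIT. Cache (LRU->MRU): [cow owl bee]
  25. access pig: MISS, evict cow. Cache (LRU->MRU): [owl bee pig]
  26. access apple: MISS, evict owl. Cache (LRU->MRU): [bee pig apple]
  27. access bee: HIT. Cache (LRU->MRU): [pig apple bee]
Total: 17 hits, 10 misses, 7 evictions

Answer: 7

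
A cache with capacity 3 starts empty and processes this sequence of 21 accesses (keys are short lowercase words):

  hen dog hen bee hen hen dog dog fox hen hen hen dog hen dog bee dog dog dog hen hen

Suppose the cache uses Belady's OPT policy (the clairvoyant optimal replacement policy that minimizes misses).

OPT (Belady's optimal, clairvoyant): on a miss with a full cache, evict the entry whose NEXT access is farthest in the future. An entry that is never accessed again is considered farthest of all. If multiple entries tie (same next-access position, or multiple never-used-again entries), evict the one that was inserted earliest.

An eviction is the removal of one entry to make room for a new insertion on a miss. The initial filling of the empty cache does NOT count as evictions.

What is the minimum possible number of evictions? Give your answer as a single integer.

OPT (Belady) simulation (capacity=3):
  1. access hen: MISS. Cache: [hen]
  2. access dog: MISS. Cache: [hen dog]
  3. access hen: HIT. Next use of hen: step 5. Cache: [hen dog]
  4. access bee: MISS. Cache: [hen dog bee]
  5. access hen: HIT. Next use of hen: step 6. Cache: [hen dog bee]
  6. access hen: HIT. Next use of hen: step 10. Cache: [hen dog bee]
  7. access dog: HIT. Next use of dog: step 8. Cache: [hen dog bee]
  8. access dog: HIT. Next use of dog: step 13. Cache: [hen dog bee]
  9. access fox: MISS, evict bee (next use: step 16). Cache: [hen dog fox]
  10. access hen: HIT. Next use of hen: step 11. Cache: [hen dog fox]
  11. access hen: HIT. Next use of hen: step 12. Cache: [hen dog fox]
  12. access hen: HIT. Next use of hen: step 14. Cache: [hen dog fox]
  13. access dog: HIT. Next use of dog: step 15. Cache: [hen dog fox]
  14. access hen: HIT. Next use of hen: step 20. Cache: [hen dog fox]
  15. access dog: HIT. Next use of dog: step 17. Cache: [hen dog fox]
  16. access bee: MISS, evict fox (next use: never). Cache: [hen dog bee]
  17. access dog: HIT. Next use of dog: step 18. Cache: [hen dog bee]
  18. access dog: HIT. Next use of dog: step 19. Cache: [hen dog bee]
  19. access dog: HIT. Next use of dog: never. Cache: [hen dog bee]
  20. access hen: HIT. Next use of hen: step 21. Cache: [hen dog bee]
  21. access hen: HIT. Next use of hen: never. Cache: [hen dog bee]
Total: 16 hits, 5 misses, 2 evictions

Answer: 2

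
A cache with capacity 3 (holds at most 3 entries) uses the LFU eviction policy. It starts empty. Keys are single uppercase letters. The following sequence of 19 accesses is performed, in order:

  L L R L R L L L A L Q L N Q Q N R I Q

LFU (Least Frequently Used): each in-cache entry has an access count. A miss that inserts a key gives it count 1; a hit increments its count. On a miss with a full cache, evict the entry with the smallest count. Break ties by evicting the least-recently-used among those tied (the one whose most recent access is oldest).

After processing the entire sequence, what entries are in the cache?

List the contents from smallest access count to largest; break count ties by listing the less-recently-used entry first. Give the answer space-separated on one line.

LFU simulation (capacity=3):
  1. access L: MISS. Cache: [L(c=1)]
  2. access L: HIT, count now 2. Cache: [L(c=2)]
  3. access R: MISS. Cache: [R(c=1) L(c=2)]
  4. access L: HIT, count now 3. Cache: [R(c=1) L(c=3)]
  5. access R: HIT, count now 2. Cache: [R(c=2) L(c=3)]
  6. access L: HIT, count now 4. Cache: [R(c=2) L(c=4)]
  7. access L: HIT, count now 5. Cache: [R(c=2) L(c=5)]
  8. access L: HIT, count now 6. Cache: [R(c=2) L(c=6)]
  9. access A: MISS. Cache: [A(c=1) R(c=2) L(c=6)]
  10. access L: HIT, count now 7. Cache: [A(c=1) R(c=2) L(c=7)]
  11. access Q: MISS, evict A(c=1). Cache: [Q(c=1) R(c=2) L(c=7)]
  12. access L: HIT, count now 8. Cache: [Q(c=1) R(c=2) L(c=8)]
  13. access N: MISS, evict Q(c=1). Cache: [N(c=1) R(c=2) L(c=8)]
  14. access Q: MISS, evict N(c=1). Cache: [Q(c=1) R(c=2) L(c=8)]
  15. access Q: HIT, count now 2. Cache: [R(c=2) Q(c=2) L(c=8)]
  16. access N: MISS, evict R(c=2). Cache: [N(c=1) Q(c=2) L(c=8)]
  17. access R: MISS, evict N(c=1). Cache: [R(c=1) Q(c=2) L(c=8)]
  18. access I: MISS, evict R(c=1). Cache: [I(c=1) Q(c=2) L(c=8)]
  19. access Q: HIT, count now 3. Cache: [I(c=1) Q(c=3) L(c=8)]
Total: 10 hits, 9 misses, 6 evictions

Answer: I Q L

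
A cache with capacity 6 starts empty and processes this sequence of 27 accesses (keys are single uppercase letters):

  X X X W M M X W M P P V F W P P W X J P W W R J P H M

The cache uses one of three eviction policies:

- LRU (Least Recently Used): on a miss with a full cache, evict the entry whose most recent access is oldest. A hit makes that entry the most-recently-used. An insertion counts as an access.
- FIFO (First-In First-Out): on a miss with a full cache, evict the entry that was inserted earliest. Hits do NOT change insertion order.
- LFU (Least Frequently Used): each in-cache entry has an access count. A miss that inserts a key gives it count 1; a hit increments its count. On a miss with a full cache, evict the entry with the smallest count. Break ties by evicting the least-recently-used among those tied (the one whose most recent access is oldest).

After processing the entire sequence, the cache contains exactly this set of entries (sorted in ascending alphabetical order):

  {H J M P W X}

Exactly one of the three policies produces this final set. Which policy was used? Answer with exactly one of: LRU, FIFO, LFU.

Answer: LFU

Derivation:
Simulating under each policy and comparing final sets:
  LRU: final set = {H J M P R W} -> differs
  FIFO: final set = {F H J M R V} -> differs
  LFU: final set = {H J M P W X} -> MATCHES target
Only LFU produces the target set.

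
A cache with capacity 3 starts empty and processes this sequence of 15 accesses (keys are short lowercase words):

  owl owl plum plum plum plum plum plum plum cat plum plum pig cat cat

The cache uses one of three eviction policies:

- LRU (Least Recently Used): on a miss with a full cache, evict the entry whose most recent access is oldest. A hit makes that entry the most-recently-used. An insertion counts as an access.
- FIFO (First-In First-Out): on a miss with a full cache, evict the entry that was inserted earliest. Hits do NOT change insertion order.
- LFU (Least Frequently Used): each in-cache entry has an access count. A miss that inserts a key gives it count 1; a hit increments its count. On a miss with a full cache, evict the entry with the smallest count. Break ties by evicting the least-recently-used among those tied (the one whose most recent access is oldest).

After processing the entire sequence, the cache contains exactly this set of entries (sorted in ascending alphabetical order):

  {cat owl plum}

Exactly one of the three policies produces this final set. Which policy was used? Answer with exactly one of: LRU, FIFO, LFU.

Simulating under each policy and comparing final sets:
  LRU: final set = {cat pig plum} -> differs
  FIFO: final set = {cat pig plum} -> differs
  LFU: final set = {cat owl plum} -> MATCHES target
Only LFU produces the target set.

Answer: LFU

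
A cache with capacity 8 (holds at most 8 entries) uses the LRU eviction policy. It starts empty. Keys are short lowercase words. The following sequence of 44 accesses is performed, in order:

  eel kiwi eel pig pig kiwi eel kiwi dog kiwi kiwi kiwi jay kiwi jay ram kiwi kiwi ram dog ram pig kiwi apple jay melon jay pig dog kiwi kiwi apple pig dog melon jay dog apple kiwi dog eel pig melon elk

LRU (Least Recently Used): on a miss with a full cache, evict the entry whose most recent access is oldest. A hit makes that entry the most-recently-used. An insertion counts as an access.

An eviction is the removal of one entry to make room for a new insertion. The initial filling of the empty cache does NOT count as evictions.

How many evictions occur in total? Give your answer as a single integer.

Answer: 1

Derivation:
LRU simulation (capacity=8):
  1. access eel: MISS. Cache (LRU->MRU): [eel]
  2. access kiwi: MISS. Cache (LRU->MRU): [eel kiwi]
  3. access eel: HIT. Cache (LRU->MRU): [kiwi eel]
  4. access pig: MISS. Cache (LRU->MRU): [kiwi eel pig]
  5. access pig: HIT. Cache (LRU->MRU): [kiwi eel pig]
  6. access kiwi: HIT. Cache (LRU->MRU): [eel pig kiwi]
  7. access eel: HIT. Cache (LRU->MRU): [pig kiwi eel]
  8. access kiwi: HIT. Cache (LRU->MRU): [pig eel kiwi]
  9. access dog: MISS. Cache (LRU->MRU): [pig eel kiwi dog]
  10. access kiwi: HIT. Cache (LRU->MRU): [pig eel dog kiwi]
  11. access kiwi: HIT. Cache (LRU->MRU): [pig eel dog kiwi]
  12. access kiwi: HIT. Cache (LRU->MRU): [pig eel dog kiwi]
  13. access jay: MISS. Cache (LRU->MRU): [pig eel dog kiwi jay]
  14. access kiwi: HIT. Cache (LRU->MRU): [pig eel dog jay kiwi]
  15. access jay: HIT. Cache (LRU->MRU): [pig eel dog kiwi jay]
  16. access ram: MISS. Cache (LRU->MRU): [pig eel dog kiwi jay ram]
  17. access kiwi: HIT. Cache (LRU->MRU): [pig eel dog jay ram kiwi]
  18. access kiwi: HIT. Cache (LRU->MRU): [pig eel dog jay ram kiwi]
  19. access ram: HIT. Cache (LRU->MRU): [pig eel dog jay kiwi ram]
  20. access dog: HIT. Cache (LRU->MRU): [pig eel jay kiwi ram dog]
  21. access ram: HIT. Cache (LRU->MRU): [pig eel jay kiwi dog ram]
  22. access pig: HIT. Cache (LRU->MRU): [eel jay kiwi dog ram pig]
  23. access kiwi: HIT. Cache (LRU->MRU): [eel jay dog ram pig kiwi]
  24. access apple: MISS. Cache (LRU->MRU): [eel jay dog ram pig kiwi apple]
  25. access jay: HIT. Cache (LRU->MRU): [eel dog ram pig kiwi apple jay]
  26. access melon: MISS. Cache (LRU->MRU): [eel dog ram pig kiwi apple jay melon]
  27. access jay: HIT. Cache (LRU->MRU): [eel dog ram pig kiwi apple melon jay]
  28. access pig: HIT. Cache (LRU->MRU): [eel dog ram kiwi apple melon jay pig]
  29. access dog: HIT. Cache (LRU->MRU): [eel ram kiwi apple melon jay pig dog]
  30. access kiwi: HIT. Cache (LRU->MRU): [eel ram apple melon jay pig dog kiwi]
  31. access kiwi: HIT. Cache (LRU->MRU): [eel ram apple melon jay pig dog kiwi]
  32. access apple: HIT. Cache (LRU->MRU): [eel ram melon jay pig dog kiwi apple]
  33. access pig: HIT. Cache (LRU->MRU): [eel ram melon jay dog kiwi apple pig]
  34. access dog: HIT. Cache (LRU->MRU): [eel ram melon jay kiwi apple pig dog]
  35. access melon: HIT. Cache (LRU->MRU): [eel ram jay kiwi apple pig dog melon]
  36. access jay: HIT. Cache (LRU->MRU): [eel ram kiwi apple pig dog melon jay]
  37. access dog: HIT. Cache (LRU->MRU): [eel ram kiwi apple pig melon jay dog]
  38. access apple: HIT. Cache (LRU->MRU): [eel ram kiwi pig melon jay dog apple]
  39. access kiwi: HIT. Cache (LRU->MRU): [eel ram pig melon jay dog apple kiwi]
  40. access dog: HIT. Cache (LRU->MRU): [eel ram pig melon jay apple kiwi dog]
  41. access eel: HIT. Cache (LRU->MRU): [ram pig melon jay apple kiwi dog eel]
  42. access pig: HIT. Cache (LRU->MRU): [ram melon jay apple kiwi dog eel pig]
  43. access melon: HIT. Cache (LRU->MRU): [ram jay apple kiwi dog eel pig melon]
  44. access elk: MISS, evict ram. Cache (LRU->MRU): [jay apple kiwi dog eel pig melon elk]
Total: 35 hits, 9 misses, 1 evictions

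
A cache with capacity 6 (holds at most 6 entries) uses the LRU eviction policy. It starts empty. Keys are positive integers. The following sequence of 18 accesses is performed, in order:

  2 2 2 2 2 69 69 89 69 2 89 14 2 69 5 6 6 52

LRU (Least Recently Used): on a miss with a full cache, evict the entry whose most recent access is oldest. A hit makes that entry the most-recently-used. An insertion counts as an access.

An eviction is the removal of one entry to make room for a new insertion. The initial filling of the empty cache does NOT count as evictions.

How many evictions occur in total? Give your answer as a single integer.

Answer: 1

Derivation:
LRU simulation (capacity=6):
  1. access 2: MISS. Cache (LRU->MRU): [2]
  2. access 2: HIT. Cache (LRU->MRU): [2]
  3. access 2: HIT. Cache (LRU->MRU): [2]
  4. access 2: HIT. Cache (LRU->MRU): [2]
  5. access 2: HIT. Cache (LRU->MRU): [2]
  6. access 69: MISS. Cache (LRU->MRU): [2 69]
  7. access 69: HIT. Cache (LRU->MRU): [2 69]
  8. access 89: MISS. Cache (LRU->MRU): [2 69 89]
  9. access 69: HIT. Cache (LRU->MRU): [2 89 69]
  10. access 2: HIT. Cache (LRU->MRU): [89 69 2]
  11. access 89: HIT. Cache (LRU->MRU): [69 2 89]
  12. access 14: MISS. Cache (LRU->MRU): [69 2 89 14]
  13. access 2: HIT. Cache (LRU->MRU): [69 89 14 2]
  14. access 69: HIT. Cache (LRU->MRU): [89 14 2 69]
  15. access 5: MISS. Cache (LRU->MRU): [89 14 2 69 5]
  16. access 6: MISS. Cache (LRU->MRU): [89 14 2 69 5 6]
  17. access 6: HIT. Cache (LRU->MRU): [89 14 2 69 5 6]
  18. access 52: MISS, evict 89. Cache (LRU->MRU): [14 2 69 5 6 52]
Total: 11 hits, 7 misses, 1 evictions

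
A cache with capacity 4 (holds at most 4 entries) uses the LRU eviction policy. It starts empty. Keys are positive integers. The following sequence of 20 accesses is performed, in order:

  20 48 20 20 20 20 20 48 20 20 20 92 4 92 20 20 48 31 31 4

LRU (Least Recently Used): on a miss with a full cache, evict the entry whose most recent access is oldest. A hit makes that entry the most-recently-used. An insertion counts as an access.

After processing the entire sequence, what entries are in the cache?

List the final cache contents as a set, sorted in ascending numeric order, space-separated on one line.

Answer: 4 20 31 48

Derivation:
LRU simulation (capacity=4):
  1. access 20: MISS. Cache (LRU->MRU): [20]
  2. access 48: MISS. Cache (LRU->MRU): [20 48]
  3. access 20: HIT. Cache (LRU->MRU): [48 20]
  4. access 20: HIT. Cache (LRU->MRU): [48 20]
  5. access 20: HIT. Cache (LRU->MRU): [48 20]
  6. access 20: HIT. Cache (LRU->MRU): [48 20]
  7. access 20: HIT. Cache (LRU->MRU): [48 20]
  8. access 48: HIT. Cache (LRU->MRU): [20 48]
  9. access 20: HIT. Cache (LRU->MRU): [48 20]
  10. access 20: HIT. Cache (LRU->MRU): [48 20]
  11. access 20: HIT. Cache (LRU->MRU): [48 20]
  12. access 92: MISS. Cache (LRU->MRU): [48 20 92]
  13. access 4: MISS. Cache (LRU->MRU): [48 20 92 4]
  14. access 92: HIT. Cache (LRU->MRU): [48 20 4 92]
  15. access 20: HIT. Cache (LRU->MRU): [48 4 92 20]
  16. access 20: HIT. Cache (LRU->MRU): [48 4 92 20]
  17. access 48: HIT. Cache (LRU->MRU): [4 92 20 48]
  18. access 31: MISS, evict 4. Cache (LRU->MRU): [92 20 48 31]
  19. access 31: HIT. Cache (LRU->MRU): [92 20 48 31]
  20. access 4: MISS, evict 92. Cache (LRU->MRU): [20 48 31 4]
Total: 14 hits, 6 misses, 2 evictions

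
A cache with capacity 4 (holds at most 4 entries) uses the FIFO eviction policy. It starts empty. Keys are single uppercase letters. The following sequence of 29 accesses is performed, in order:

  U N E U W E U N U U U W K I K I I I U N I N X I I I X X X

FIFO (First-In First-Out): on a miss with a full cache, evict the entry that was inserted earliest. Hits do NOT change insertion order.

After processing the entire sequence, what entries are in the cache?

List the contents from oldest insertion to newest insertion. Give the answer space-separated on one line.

FIFO simulation (capacity=4):
  1. access U: MISS. Cache (old->new): [U]
  2. access N: MISS. Cache (old->new): [U N]
  3. access E: MISS. Cache (old->new): [U N E]
  4. access U: HIT. Cache (old->new): [U N E]
  5. access W: MISS. Cache (old->new): [U N E W]
  6. access E: HIT. Cache (old->new): [U N E W]
  7. access U: HIT. Cache (old->new): [U N E W]
  8. access N: HIT. Cache (old->new): [U N E W]
  9. access U: HIT. Cache (old->new): [U N E W]
  10. access U: HIT. Cache (old->new): [U N E W]
  11. access U: HIT. Cache (old->new): [U N E W]
  12. access W: HIT. Cache (old->new): [U N E W]
  13. access K: MISS, evict U. Cache (old->new): [N E W K]
  14. access I: MISS, evict N. Cache (old->new): [E W K I]
  15. access K: HIT. Cache (old->new): [E W K I]
  16. access I: HIT. Cache (old->new): [E W K I]
  17. access I: HIT. Cache (old->new): [E W K I]
  18. access I: HIT. Cache (old->new): [E W K I]
  19. access U: MISS, evict E. Cache (old->new): [W K I U]
  20. access N: MISS, evict W. Cache (old->new): [K I U N]
  21. access I: HIT. Cache (old->new): [K I U N]
  22. access N: HIT. Cache (old->new): [K I U N]
  23. access X: MISS, evict K. Cache (old->new): [I U N X]
  24. access I: HIT. Cache (old->new): [I U N X]
  25. access I: HIT. Cache (old->new): [I U N X]
  26. access I: HIT. Cache (old->new): [I U N X]
  27. access X: HIT. Cache (old->new): [I U N X]
  28. access X: HIT. Cache (old->new): [I U N X]
  29. access X: HIT. Cache (old->new): [I U N X]
Total: 20 hits, 9 misses, 5 evictions

Answer: I U N X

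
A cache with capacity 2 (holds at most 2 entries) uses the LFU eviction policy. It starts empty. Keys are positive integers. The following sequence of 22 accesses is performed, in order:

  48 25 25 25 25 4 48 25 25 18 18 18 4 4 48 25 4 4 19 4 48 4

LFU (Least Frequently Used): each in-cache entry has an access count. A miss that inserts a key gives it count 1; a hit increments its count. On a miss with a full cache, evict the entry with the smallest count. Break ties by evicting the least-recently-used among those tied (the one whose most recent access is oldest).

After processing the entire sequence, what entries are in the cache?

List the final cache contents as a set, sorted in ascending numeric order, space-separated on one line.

Answer: 4 25

Derivation:
LFU simulation (capacity=2):
  1. access 48: MISS. Cache: [48(c=1)]
  2. access 25: MISS. Cache: [48(c=1) 25(c=1)]
  3. access 25: HIT, count now 2. Cache: [48(c=1) 25(c=2)]
  4. access 25: HIT, count now 3. Cache: [48(c=1) 25(c=3)]
  5. access 25: HIT, count now 4. Cache: [48(c=1) 25(c=4)]
  6. access 4: MISS, evict 48(c=1). Cache: [4(c=1) 25(c=4)]
  7. access 48: MISS, evict 4(c=1). Cache: [48(c=1) 25(c=4)]
  8. access 25: HIT, count now 5. Cache: [48(c=1) 25(c=5)]
  9. access 25: HIT, count now 6. Cache: [48(c=1) 25(c=6)]
  10. access 18: MISS, evict 48(c=1). Cache: [18(c=1) 25(c=6)]
  11. access 18: HIT, count now 2. Cache: [18(c=2) 25(c=6)]
  12. access 18: HIT, count now 3. Cache: [18(c=3) 25(c=6)]
  13. access 4: MISS, evict 18(c=3). Cache: [4(c=1) 25(c=6)]
  14. access 4: HIT, count now 2. Cache: [4(c=2) 25(c=6)]
  15. access 48: MISS, evict 4(c=2). Cache: [48(c=1) 25(c=6)]
  16. access 25: HIT, count now 7. Cache: [48(c=1) 25(c=7)]
  17. access 4: MISS, evict 48(c=1). Cache: [4(c=1) 25(c=7)]
  18. access 4: HIT, count now 2. Cache: [4(c=2) 25(c=7)]
  19. access 19: MISS, evict 4(c=2). Cache: [19(c=1) 25(c=7)]
  20. access 4: MISS, evict 19(c=1). Cache: [4(c=1) 25(c=7)]
  21. access 48: MISS, evict 4(c=1). Cache: [48(c=1) 25(c=7)]
  22. access 4: MISS, evict 48(c=1). Cache: [4(c=1) 25(c=7)]
Total: 10 hits, 12 misses, 10 evictions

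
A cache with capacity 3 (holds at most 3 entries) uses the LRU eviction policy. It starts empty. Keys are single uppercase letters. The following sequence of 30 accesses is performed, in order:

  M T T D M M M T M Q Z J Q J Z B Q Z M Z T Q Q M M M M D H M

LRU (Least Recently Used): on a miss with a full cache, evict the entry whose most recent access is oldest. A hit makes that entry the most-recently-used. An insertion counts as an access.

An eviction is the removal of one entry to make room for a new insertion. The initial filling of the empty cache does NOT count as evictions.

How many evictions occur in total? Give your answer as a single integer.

LRU simulation (capacity=3):
  1. access M: MISS. Cache (LRU->MRU): [M]
  2. access T: MISS. Cache (LRU->MRU): [M T]
  3. access T: HIT. Cache (LRU->MRU): [M T]
  4. access D: MISS. Cache (LRU->MRU): [M T D]
  5. access M: HIT. Cache (LRU->MRU): [T D M]
  6. access M: HIT. Cache (LRU->MRU): [T D M]
  7. access M: HIT. Cache (LRU->MRU): [T D M]
  8. access T: HIT. Cache (LRU->MRU): [D M T]
  9. access M: HIT. Cache (LRU->MRU): [D T M]
  10. access Q: MISS, evict D. Cache (LRU->MRU): [T M Q]
  11. access Z: MISS, evict T. Cache (LRU->MRU): [M Q Z]
  12. access J: MISS, evict M. Cache (LRU->MRU): [Q Z J]
  13. access Q: HIT. Cache (LRU->MRU): [Z J Q]
  14. access J: HIT. Cache (LRU->MRU): [Z Q J]
  15. access Z: HIT. Cache (LRU->MRU): [Q J Z]
  16. access B: MISS, evict Q. Cache (LRU->MRU): [J Z B]
  17. access Q: MISS, evict J. Cache (LRU->MRU): [Z B Q]
  18. access Z: HIT. Cache (LRU->MRU): [B Q Z]
  19. access M: MISS, evict B. Cache (LRU->MRU): [Q Z M]
  20. access Z: HIT. Cache (LRU->MRU): [Q M Z]
  21. access T: MISS, evict Q. Cache (LRU->MRU): [M Z T]
  22. access Q: MISS, evict M. Cache (LRU->MRU): [Z T Q]
  23. access Q: HIT. Cache (LRU->MRU): [Z T Q]
  24. access M: MISS, evict Z. Cache (LRU->MRU): [T Q M]
  25. access M: HIT. Cache (LRU->MRU): [T Q M]
  26. access M: HIT. Cache (LRU->MRU): [T Q M]
  27. access M: HIT. Cache (LRU->MRU): [T Q M]
  28. access D: MISS, evict T. Cache (LRU->MRU): [Q M D]
  29. access H: MISS, evict Q. Cache (LRU->MRU): [M D H]
  30. access M: HIT. Cache (LRU->MRU): [D H M]
Total: 16 hits, 14 misses, 11 evictions

Answer: 11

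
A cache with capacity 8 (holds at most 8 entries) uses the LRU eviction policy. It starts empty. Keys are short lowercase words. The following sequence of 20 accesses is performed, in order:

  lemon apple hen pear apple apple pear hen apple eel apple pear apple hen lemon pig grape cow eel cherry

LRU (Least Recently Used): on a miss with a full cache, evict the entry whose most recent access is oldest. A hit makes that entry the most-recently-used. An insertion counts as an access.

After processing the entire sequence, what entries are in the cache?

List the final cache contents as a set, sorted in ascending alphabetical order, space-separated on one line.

LRU simulation (capacity=8):
  1. access lemon: MISS. Cache (LRU->MRU): [lemon]
  2. access apple: MISS. Cache (LRU->MRU): [lemon apple]
  3. access hen: MISS. Cache (LRU->MRU): [lemon apple hen]
  4. access pear: MISS. Cache (LRU->MRU): [lemon apple hen pear]
  5. access apple: HIT. Cache (LRU->MRU): [lemon hen pear apple]
  6. access apple: HIT. Cache (LRU->MRU): [lemon hen pear apple]
  7. access pear: HIT. Cache (LRU->MRU): [lemon hen apple pear]
  8. access hen: HIT. Cache (LRU->MRU): [lemon apple pear hen]
  9. access apple: HIT. Cache (LRU->MRU): [lemon pear hen apple]
  10. access eel: MISS. Cache (LRU->MRU): [lemon pear hen apple eel]
  11. access apple: HIT. Cache (LRU->MRU): [lemon pear hen eel apple]
  12. access pear: HIT. Cache (LRU->MRU): [lemon hen eel apple pear]
  13. access apple: HIT. Cache (LRU->MRU): [lemon hen eel pear apple]
  14. access hen: HIT. Cache (LRU->MRU): [lemon eel pear apple hen]
  15. access lemon: HIT. Cache (LRU->MRU): [eel pear apple hen lemon]
  16. access pig: MISS. Cache (LRU->MRU): [eel pear apple hen lemon pig]
  17. access grape: MISS. Cache (LRU->MRU): [eel pear apple hen lemon pig grape]
  18. access cow: MISS. Cache (LRU->MRU): [eel pear apple hen lemon pig grape cow]
  19. access eel: HIT. Cache (LRU->MRU): [pear apple hen lemon pig grape cow eel]
  20. access cherry: MISS, evict pear. Cache (LRU->MRU): [apple hen lemon pig grape cow eel cherry]
Total: 11 hits, 9 misses, 1 evictions

Answer: apple cherry cow eel grape hen lemon pig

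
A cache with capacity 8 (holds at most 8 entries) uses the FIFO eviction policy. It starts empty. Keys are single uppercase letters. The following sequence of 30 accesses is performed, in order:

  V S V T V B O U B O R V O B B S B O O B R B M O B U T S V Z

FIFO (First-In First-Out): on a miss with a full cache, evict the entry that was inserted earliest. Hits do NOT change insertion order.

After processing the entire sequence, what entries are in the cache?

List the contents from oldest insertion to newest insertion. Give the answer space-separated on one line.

Answer: S T B O U R M Z

Derivation:
FIFO simulation (capacity=8):
  1. access V: MISS. Cache (old->new): [V]
  2. access S: MISS. Cache (old->new): [V S]
  3. access V: HIT. Cache (old->new): [V S]
  4. access T: MISS. Cache (old->new): [V S T]
  5. access V: HIT. Cache (old->new): [V S T]
  6. access B: MISS. Cache (old->new): [V S T B]
  7. access O: MISS. Cache (old->new): [V S T B O]
  8. access U: MISS. Cache (old->new): [V S T B O U]
  9. access B: HIT. Cache (old->new): [V S T B O U]
  10. access O: HIT. Cache (old->new): [V S T B O U]
  11. access R: MISS. Cache (old->new): [V S T B O U R]
  12. access V: HIT. Cache (old->new): [V S T B O U R]
  13. access O: HIT. Cache (old->new): [V S T B O U R]
  14. access B: HIT. Cache (old->new): [V S T B O U R]
  15. access B: HIT. Cache (old->new): [V S T B O U R]
  16. access S: HIT. Cache (old->new): [V S T B O U R]
  17. access B: HIT. Cache (old->new): [V S T B O U R]
  18. access O: HIT. Cache (old->new): [V S T B O U R]
  19. access O: HIT. Cache (old->new): [V S T B O U R]
  20. access B: HIT. Cache (old->new): [V S T B O U R]
  21. access R: HIT. Cache (old->new): [V S T B O U R]
  22. access B: HIT. Cache (old->new): [V S T B O U R]
  23. access M: MISS. Cache (old->new): [V S T B O U R M]
  24. access O: HIT. Cache (old->new): [V S T B O U R M]
  25. access B: HIT. Cache (old->new): [V S T B O U R M]
  26. access U: HIT. Cache (old->new): [V S T B O U R M]
  27. access T: HIT. Cache (old->new): [V S T B O U R M]
  28. access S: HIT. Cache (old->new): [V S T B O U R M]
  29. access V: HIT. Cache (old->new): [V S T B O U R M]
  30. access Z: MISS, evict V. Cache (old->new): [S T B O U R M Z]
Total: 21 hits, 9 misses, 1 evictions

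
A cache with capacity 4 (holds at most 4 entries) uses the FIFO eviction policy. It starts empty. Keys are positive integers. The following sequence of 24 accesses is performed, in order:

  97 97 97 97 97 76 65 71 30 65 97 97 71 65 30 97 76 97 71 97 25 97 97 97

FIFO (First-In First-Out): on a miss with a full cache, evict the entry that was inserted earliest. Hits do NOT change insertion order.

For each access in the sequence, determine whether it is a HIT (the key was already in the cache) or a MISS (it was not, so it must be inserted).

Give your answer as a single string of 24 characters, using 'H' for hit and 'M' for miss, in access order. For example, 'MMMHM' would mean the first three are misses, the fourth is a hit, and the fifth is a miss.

Answer: MHHHHMMMMHMHHHHHMHHHMHHH

Derivation:
FIFO simulation (capacity=4):
  1. access 97: MISS. Cache (old->new): [97]
  2. access 97: HIT. Cache (old->new): [97]
  3. access 97: HIT. Cache (old->new): [97]
  4. access 97: HIT. Cache (old->new): [97]
  5. access 97: HIT. Cache (old->new): [97]
  6. access 76: MISS. Cache (old->new): [97 76]
  7. access 65: MISS. Cache (old->new): [97 76 65]
  8. access 71: MISS. Cache (old->new): [97 76 65 71]
  9. access 30: MISS, evict 97. Cache (old->new): [76 65 71 30]
  10. access 65: HIT. Cache (old->new): [76 65 71 30]
  11. access 97: MISS, evict 76. Cache (old->new): [65 71 30 97]
  12. access 97: HIT. Cache (old->new): [65 71 30 97]
  13. access 71: HIT. Cache (old->new): [65 71 30 97]
  14. access 65: HIT. Cache (old->new): [65 71 30 97]
  15. access 30: HIT. Cache (old->new): [65 71 30 97]
  16. access 97: HIT. Cache (old->new): [65 71 30 97]
  17. access 76: MISS, evict 65. Cache (old->new): [71 30 97 76]
  18. access 97: HIT. Cache (old->new): [71 30 97 76]
  19. access 71: HIT. Cache (old->new): [71 30 97 76]
  20. access 97: HIT. Cache (old->new): [71 30 97 76]
  21. access 25: MISS, evict 71. Cache (old->new): [30 97 76 25]
  22. access 97: HIT. Cache (old->new): [30 97 76 25]
  23. access 97: HIT. Cache (old->new): [30 97 76 25]
  24. access 97: HIT. Cache (old->new): [30 97 76 25]
Total: 16 hits, 8 misses, 4 evictions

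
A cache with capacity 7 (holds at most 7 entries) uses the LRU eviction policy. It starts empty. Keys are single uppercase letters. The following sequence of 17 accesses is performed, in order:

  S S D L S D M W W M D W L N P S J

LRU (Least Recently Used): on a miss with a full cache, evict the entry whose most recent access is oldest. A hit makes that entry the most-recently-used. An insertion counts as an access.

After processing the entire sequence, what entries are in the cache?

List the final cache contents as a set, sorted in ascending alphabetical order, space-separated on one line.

Answer: D J L N P S W

Derivation:
LRU simulation (capacity=7):
  1. access S: MISS. Cache (LRU->MRU): [S]
  2. access S: HIT. Cache (LRU->MRU): [S]
  3. access D: MISS. Cache (LRU->MRU): [S D]
  4. access L: MISS. Cache (LRU->MRU): [S D L]
  5. access S: HIT. Cache (LRU->MRU): [D L S]
  6. access D: HIT. Cache (LRU->MRU): [L S D]
  7. access M: MISS. Cache (LRU->MRU): [L S D M]
  8. access W: MISS. Cache (LRU->MRU): [L S D M W]
  9. access W: HIT. Cache (LRU->MRU): [L S D M W]
  10. access M: HIT. Cache (LRU->MRU): [L S D W M]
  11. access D: HIT. Cache (LRU->MRU): [L S W M D]
  12. access W: HIT. Cache (LRU->MRU): [L S M D W]
  13. access L: HIT. Cache (LRU->MRU): [S M D W L]
  14. access N: MISS. Cache (LRU->MRU): [S M D W L N]
  15. access P: MISS. Cache (LRU->MRU): [S M D W L N P]
  16. access S: HIT. Cache (LRU->MRU): [M D W L N P S]
  17. access J: MISS, evict M. Cache (LRU->MRU): [D W L N P S J]
Total: 9 hits, 8 misses, 1 evictions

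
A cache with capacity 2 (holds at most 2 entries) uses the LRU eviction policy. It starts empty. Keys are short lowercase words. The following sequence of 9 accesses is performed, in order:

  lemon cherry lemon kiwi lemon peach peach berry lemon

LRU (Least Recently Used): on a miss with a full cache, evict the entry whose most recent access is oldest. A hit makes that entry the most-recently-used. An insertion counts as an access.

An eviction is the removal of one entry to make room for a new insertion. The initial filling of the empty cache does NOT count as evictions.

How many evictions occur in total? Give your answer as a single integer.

LRU simulation (capacity=2):
  1. access lemon: MISS. Cache (LRU->MRU): [lemon]
  2. access cherry: MISS. Cache (LRU->MRU): [lemon cherry]
  3. access lemon: HIT. Cache (LRU->MRU): [cherry lemon]
  4. access kiwi: MISS, evict cherry. Cache (LRU->MRU): [lemon kiwi]
  5. access lemon: HIT. Cache (LRU->MRU): [kiwi lemon]
  6. access peach: MISS, evict kiwi. Cache (LRU->MRU): [lemon peach]
  7. access peach: HIT. Cache (LRU->MRU): [lemon peach]
  8. access berry: MISS, evict lemon. Cache (LRU->MRU): [peach berry]
  9. access lemon: MISS, evict peach. Cache (LRU->MRU): [berry lemon]
Total: 3 hits, 6 misses, 4 evictions

Answer: 4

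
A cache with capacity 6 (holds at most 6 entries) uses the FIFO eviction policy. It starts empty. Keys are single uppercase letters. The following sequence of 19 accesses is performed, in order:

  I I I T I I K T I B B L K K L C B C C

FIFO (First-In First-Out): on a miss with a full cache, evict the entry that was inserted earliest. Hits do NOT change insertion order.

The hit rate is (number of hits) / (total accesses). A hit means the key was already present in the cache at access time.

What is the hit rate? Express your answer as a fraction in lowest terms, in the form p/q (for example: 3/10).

FIFO simulation (capacity=6):
  1. access I: MISS. Cache (old->new): [I]
  2. access I: HIT. Cache (old->new): [I]
  3. access I: HIT. Cache (old->new): [I]
  4. access T: MISS. Cache (old->new): [I T]
  5. access I: HIT. Cache (old->new): [I T]
  6. access I: HIT. Cache (old->new): [I T]
  7. access K: MISS. Cache (old->new): [I T K]
  8. access T: HIT. Cache (old->new): [I T K]
  9. access I: HIT. Cache (old->new): [I T K]
  10. access B: MISS. Cache (old->new): [I T K B]
  11. access B: HIT. Cache (old->new): [I T K B]
  12. access L: MISS. Cache (old->new): [I T K B L]
  13. access K: HIT. Cache (old->new): [I T K B L]
  14. access K: HIT. Cache (old->new): [I T K B L]
  15. access L: HIT. Cache (old->new): [I T K B L]
  16. access C: MISS. Cache (old->new): [I T K B L C]
  17. access B: HIT. Cache (old->new): [I T K B L C]
  18. access C: HIT. Cache (old->new): [I T K B L C]
  19. access C: HIT. Cache (old->new): [I T K B L C]
Total: 13 hits, 6 misses, 0 evictions

Hit rate = 13/19

Answer: 13/19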